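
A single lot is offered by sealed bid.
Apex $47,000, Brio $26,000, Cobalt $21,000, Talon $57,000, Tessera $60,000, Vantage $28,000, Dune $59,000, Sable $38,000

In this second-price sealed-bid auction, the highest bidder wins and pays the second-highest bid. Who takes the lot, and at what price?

Bids ranked: 60,000 (Tessera) > 59,000 (Dune) > 57,000 (Talon) > 47,000 (Apex) > 38,000 (Sable) > 28,000 (Vantage) > …
Second-price: Tessera pays Dune's bid of $59,000.

Tessera pays $59,000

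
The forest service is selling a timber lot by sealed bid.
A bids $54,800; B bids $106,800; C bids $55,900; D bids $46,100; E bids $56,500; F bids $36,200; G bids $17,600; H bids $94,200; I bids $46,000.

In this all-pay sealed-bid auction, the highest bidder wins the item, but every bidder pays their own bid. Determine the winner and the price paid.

Rule: the highest bidder wins the item, but every bidder pays their own bid.
Bids ranked: 106,800 (B) > 94,200 (H) > 56,500 (E) > 55,900 (C) > 54,800 (A) > 46,100 (D) > …
B is highest and takes the item; every bidder forfeits their bid.

B pays $106,800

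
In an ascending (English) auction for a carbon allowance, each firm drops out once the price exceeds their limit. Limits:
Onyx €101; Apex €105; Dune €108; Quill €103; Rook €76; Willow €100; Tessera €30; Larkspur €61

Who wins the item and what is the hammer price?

Limits in order: 108 (Dune) > 105 (Apex) > 103 (Quill) > 101 (Onyx) > 100 (Willow) > 76 (Rook) > …
Apex is the last rival to drop out, at €105; Dune remains and wins at that price.

Dune wins at €105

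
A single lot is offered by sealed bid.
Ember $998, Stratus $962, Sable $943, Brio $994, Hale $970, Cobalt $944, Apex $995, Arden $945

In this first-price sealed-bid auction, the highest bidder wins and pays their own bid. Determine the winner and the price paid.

Bids in order: 998 (Ember) > 995 (Apex) > 994 (Brio) > 970 (Hale) > 962 (Stratus) > 945 (Arden) > …
Ember is highest → pays own bid, $998.

Ember pays $998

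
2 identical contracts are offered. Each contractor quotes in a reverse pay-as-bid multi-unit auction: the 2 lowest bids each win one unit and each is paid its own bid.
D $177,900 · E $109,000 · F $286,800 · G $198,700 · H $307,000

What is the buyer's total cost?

Total cost: $286,900

Bids ranked low→high: 109,000 (E), 177,900 (D), 198,700 (G), 286,800 (F), …
Lowest 2: E, D.
Total cost = 109,000 + 177,900 = $286,900.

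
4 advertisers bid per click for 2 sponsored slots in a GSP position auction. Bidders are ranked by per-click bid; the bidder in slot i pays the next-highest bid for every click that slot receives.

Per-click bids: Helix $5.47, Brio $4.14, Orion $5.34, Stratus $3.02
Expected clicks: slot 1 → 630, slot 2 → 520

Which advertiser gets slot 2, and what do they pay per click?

Orion; $4.14 per click

Ranked by bid: $5.47 (Helix) > $5.34 (Orion) > $4.14 (Brio) > …
Slot 2 goes to the second-ranked bidder, Orion, who pays the next bid down: $4.14/click.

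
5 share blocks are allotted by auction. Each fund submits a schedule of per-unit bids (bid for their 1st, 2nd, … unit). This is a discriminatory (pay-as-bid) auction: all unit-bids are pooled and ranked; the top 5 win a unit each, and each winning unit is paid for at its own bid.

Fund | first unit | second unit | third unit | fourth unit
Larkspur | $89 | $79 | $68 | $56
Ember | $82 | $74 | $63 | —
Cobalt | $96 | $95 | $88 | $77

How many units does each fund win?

Cobalt 3, Ember 1, Larkspur 1

Pooled unit-bids ranked (top 5): 96 (Cobalt-1), 95 (Cobalt-2), 89 (Larkspur-1), 88 (Cobalt-3), 82 (Ember-1)
Next rejected bid: $79 (not a price — pay-as-bid).
Allocation: Cobalt 3, Ember 1, Larkspur 1.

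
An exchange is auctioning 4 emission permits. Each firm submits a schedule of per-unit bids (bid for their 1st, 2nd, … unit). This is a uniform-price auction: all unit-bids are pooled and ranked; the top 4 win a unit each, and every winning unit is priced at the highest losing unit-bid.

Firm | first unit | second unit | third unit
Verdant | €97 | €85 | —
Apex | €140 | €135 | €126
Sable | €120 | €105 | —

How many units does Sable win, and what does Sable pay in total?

All unit-bids, highest first — top 4: 140 (Apex-1), 135 (Apex-2), 126 (Apex-3), 120 (Sable-1)
The (k+1)-th unit-bid is €105.
Sable wins 1 unit(s) at €105 each.

Sable: 1 unit, pays €105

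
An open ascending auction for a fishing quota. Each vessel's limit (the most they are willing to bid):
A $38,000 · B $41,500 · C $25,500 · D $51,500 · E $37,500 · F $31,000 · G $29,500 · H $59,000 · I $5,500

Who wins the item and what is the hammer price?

H wins at $51,500

Rule: the price rises until one bidder remains; the winner pays the price at which the last rival dropped out.
Limits in order: 59,000 (H) > 51,500 (D) > 41,500 (B) > 38,000 (A) > 37,500 (E) > 31,000 (F) > …
Once the price passes $51,500, only H is left; the hammer falls at D's limit of $51,500.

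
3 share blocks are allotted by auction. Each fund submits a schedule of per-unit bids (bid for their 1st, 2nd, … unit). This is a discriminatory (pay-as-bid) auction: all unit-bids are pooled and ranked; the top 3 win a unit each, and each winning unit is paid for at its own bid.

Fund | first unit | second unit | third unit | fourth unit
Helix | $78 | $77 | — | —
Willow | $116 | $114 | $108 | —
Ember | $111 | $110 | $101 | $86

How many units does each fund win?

Ember 1, Willow 2

All unit-bids, highest first — top 3: 116 (Willow-1), 114 (Willow-2), 111 (Ember-1)
Next rejected bid: $110 (not a price — pay-as-bid).
Allocation: Ember 1, Willow 2.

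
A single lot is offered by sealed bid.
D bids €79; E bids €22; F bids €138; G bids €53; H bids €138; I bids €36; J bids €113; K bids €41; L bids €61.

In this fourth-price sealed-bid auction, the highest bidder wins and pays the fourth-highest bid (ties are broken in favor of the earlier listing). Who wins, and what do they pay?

Rule: the highest bidder wins and pays the fourth-highest bid.
Bids in order: 138 (F) > 138 (H) > 113 (J) > 79 (D) > 61 (L) > 53 (G) > …
F and H tie at €138; tie-break gives it to F.
F wins; payment is bid #4 in the ranking = €79.

F pays €79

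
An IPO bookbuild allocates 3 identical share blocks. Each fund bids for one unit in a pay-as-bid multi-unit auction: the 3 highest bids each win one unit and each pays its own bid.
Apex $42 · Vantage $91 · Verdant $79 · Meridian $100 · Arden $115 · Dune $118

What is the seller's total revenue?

Total revenue: $333

Ordering the bids: 118 (Dune), 115 (Arden), 100 (Meridian), 91 (Vantage), 79 (Verdant), …
The 3 highest are Dune, Arden, Meridian.
Total revenue = 118 + 115 + 100 = $333.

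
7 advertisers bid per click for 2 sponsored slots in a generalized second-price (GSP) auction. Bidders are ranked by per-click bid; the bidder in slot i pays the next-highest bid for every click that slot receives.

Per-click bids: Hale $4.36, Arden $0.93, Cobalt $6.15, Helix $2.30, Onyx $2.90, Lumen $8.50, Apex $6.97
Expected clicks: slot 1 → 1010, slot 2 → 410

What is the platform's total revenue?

Total revenue: $9561.20

Sorting advertisers: $8.50 (Lumen) > $6.97 (Apex) > $6.15 (Cobalt) > …
Slot 1: Lumen pays $6.97 × 1010 = $7039.70
Slot 2: Apex pays $6.15 × 410 = $2521.50
Total = $9561.20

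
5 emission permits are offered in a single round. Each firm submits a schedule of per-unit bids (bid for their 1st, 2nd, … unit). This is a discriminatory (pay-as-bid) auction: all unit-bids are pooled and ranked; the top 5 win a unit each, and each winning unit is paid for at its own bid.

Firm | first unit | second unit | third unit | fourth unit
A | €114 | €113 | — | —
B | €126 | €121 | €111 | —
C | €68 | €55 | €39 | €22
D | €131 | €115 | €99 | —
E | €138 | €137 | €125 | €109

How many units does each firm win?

B 1, D 1, E 3

Pooled unit-bids ranked (top 5): 138 (E-1), 137 (E-2), 131 (D-1), 126 (B-1), 125 (E-3)
Next rejected bid: €121 (not a price — pay-as-bid).
Allocation: B 1, D 1, E 3.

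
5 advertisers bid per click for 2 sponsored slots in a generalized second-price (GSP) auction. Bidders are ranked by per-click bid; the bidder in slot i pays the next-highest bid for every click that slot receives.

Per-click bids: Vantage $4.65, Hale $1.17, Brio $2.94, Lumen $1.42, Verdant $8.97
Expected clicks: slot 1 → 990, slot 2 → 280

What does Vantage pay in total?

Per-click bids in order: $8.97 (Verdant) > $4.65 (Vantage) > $2.94 (Brio) > …
Vantage holds slot 2 → pays next bid $2.94 × 280 clicks = $823.20.

Vantage pays $823.20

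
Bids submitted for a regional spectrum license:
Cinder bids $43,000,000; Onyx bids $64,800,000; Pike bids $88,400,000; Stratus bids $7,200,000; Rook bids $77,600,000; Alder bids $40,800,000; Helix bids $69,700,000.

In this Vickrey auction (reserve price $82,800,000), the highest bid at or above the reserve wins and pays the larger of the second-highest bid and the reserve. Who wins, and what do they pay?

Pike pays $82,800,000

Sorting bids: 88,400,000 (Pike) > 77,600,000 (Rook) > 69,700,000 (Helix) > 64,800,000 (Onyx) > 43,000,000 (Cinder) > 40,800,000 (Alder) > …
Pike has the top bid at or above the reserve ($88,400,000).
Second-highest bid $77,600,000 is below the reserve $82,800,000, so the reserve binds → payment $82,800,000.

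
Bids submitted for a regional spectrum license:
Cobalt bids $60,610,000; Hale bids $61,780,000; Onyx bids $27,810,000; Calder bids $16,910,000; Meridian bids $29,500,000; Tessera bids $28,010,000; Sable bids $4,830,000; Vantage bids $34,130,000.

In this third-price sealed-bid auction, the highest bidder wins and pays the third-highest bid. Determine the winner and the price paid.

Hale pays $34,130,000

Sorting bids: 61,780,000 (Hale) > 60,610,000 (Cobalt) > 34,130,000 (Vantage) > 29,500,000 (Meridian) > 28,010,000 (Tessera) > 27,810,000 (Onyx) > …
Hale is highest; pays the third-highest bid, $34,130,000.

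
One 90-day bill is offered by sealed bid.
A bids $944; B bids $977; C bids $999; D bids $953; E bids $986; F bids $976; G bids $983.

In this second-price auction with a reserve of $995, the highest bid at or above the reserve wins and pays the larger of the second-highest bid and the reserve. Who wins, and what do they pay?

Bids in order: 999 (C) > 986 (E) > 983 (G) > 977 (B) > 976 (F) > 953 (D) > …
C has the top bid at or above the reserve ($999).
max(second-highest $986, reserve $995) = $995.

C pays $995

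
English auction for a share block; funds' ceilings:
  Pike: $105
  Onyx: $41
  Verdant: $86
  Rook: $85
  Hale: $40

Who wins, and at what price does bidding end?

Pike wins at $86

Sorting limits: 105 (Pike) > 86 (Verdant) > 85 (Rook) > 41 (Onyx) > 40 (Hale)
Bidding ends when Verdant exits at $86; Pike takes it.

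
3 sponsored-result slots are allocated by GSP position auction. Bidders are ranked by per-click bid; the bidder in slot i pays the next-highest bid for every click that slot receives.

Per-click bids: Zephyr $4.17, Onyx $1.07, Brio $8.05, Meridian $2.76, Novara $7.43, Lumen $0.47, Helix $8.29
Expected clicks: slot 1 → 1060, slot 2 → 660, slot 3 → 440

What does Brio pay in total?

Ranked by bid: $8.29 (Helix) > $8.05 (Brio) > $7.43 (Novara) > $4.17 (Zephyr) > …
Brio holds slot 2 → pays next bid $7.43 × 660 clicks = $4903.80.

Brio pays $4903.80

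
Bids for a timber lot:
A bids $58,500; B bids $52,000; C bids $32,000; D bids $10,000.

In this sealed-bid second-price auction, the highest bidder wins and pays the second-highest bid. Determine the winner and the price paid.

A pays $52,000

Sorting bids: 58,500 (A) > 52,000 (B) > 32,000 (C) > 10,000 (D)
A is highest; pays the second-highest bid, $52,000.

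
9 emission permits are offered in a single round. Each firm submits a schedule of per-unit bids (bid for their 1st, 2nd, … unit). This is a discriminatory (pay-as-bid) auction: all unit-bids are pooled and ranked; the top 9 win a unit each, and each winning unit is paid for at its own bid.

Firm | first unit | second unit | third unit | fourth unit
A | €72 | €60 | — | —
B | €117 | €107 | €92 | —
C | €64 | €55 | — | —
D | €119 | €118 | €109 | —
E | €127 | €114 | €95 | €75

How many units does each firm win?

B 3, D 3, E 3

Pooled unit-bids ranked (top 9): 127 (E-1), 119 (D-1), 118 (D-2), 117 (B-1), 114 (E-2), 109 (D-3), 107 (B-2), 95 (E-3), 92 (B-3)
Next rejected bid: €75 (not a price — pay-as-bid).
Allocation: B 3, D 3, E 3.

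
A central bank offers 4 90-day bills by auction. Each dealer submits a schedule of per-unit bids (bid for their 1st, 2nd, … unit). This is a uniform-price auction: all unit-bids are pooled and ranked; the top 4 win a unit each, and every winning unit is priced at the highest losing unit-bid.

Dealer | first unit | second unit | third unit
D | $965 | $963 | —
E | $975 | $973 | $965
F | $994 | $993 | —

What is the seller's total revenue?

Merging the schedules and taking the best 4: 994 (F-1), 993 (F-2), 975 (E-1), 973 (E-2)
The (k+1)-th unit-bid is $965.
Allocation: E 2, F 2. Every unit priced at $965.
Revenue = 4 × 965 = $3,860.

Total revenue: $3,860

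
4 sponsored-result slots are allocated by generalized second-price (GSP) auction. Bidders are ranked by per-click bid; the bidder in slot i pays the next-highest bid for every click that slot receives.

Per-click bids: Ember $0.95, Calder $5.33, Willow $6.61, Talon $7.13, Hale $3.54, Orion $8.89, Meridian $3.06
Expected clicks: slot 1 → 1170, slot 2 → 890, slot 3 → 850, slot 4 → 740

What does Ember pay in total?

Ember pays $0.00

Sorting advertisers: $8.89 (Orion) > $7.13 (Talon) > $6.61 (Willow) > $5.33 (Calder) > $3.54 (Hale) > …
Ember ranks below slot 4 → no slot, pays nothing.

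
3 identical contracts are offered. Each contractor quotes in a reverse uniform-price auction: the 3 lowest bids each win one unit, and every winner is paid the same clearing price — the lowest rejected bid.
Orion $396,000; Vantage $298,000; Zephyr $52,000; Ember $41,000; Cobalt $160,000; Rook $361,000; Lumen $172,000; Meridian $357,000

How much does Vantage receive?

Bids ranked low→high: 41,000 (Ember), 52,000 (Zephyr), 160,000 (Cobalt), 172,000 (Lumen), 298,000 (Vantage), …
Lowest 3: Ember, Zephyr, Cobalt.
Clearing price = lowest rejected bid = $172,000.
Vantage does not win → is paid $0.

Vantage is paid $0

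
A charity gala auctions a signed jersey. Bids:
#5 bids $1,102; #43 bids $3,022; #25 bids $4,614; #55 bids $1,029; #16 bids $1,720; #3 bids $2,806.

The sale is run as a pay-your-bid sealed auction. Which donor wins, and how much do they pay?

#25 pays $4,614

Rule: the highest bidder wins and pays their own bid.
Bids ranked: 4,614 (#25) > 3,022 (#43) > 2,806 (#3) > 1,720 (#16) > 1,102 (#5) > 1,029 (#55)
First-price: #25 pays what they bid, $4,614.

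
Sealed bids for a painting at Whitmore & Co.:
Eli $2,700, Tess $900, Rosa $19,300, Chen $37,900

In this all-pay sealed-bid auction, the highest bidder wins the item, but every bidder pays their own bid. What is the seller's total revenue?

Total revenue: $60,800

Rule: the highest bidder wins the item, but every bidder pays their own bid.
Sorting bids: 37,900 (Chen) > 19,300 (Rosa) > 2,700 (Eli) > 900 (Tess)
Chen wins with the top bid; all bids are sunk regardless.
Every bidder forfeits their bid regardless of winning.
Revenue = 2,700 + 900 + 19,300 + 37,900 = $60,800.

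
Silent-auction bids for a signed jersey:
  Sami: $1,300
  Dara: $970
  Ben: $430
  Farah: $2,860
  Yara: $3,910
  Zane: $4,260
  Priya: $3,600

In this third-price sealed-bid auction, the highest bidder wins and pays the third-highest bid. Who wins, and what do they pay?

Zane pays $3,600

Third-price sealed-bid auction: the highest bidder wins and pays the third-highest bid.
Bids in order: 4,260 (Zane) > 3,910 (Yara) > 3,600 (Priya) > 2,860 (Farah) > 1,300 (Sami) > 970 (Dara) > …
Zane is highest; pays the third-highest bid, $3,600.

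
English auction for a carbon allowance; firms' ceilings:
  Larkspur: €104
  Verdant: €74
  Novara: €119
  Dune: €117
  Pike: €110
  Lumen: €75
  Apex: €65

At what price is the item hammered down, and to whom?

Sorting limits: 119 (Novara) > 117 (Dune) > 110 (Pike) > 104 (Larkspur) > 75 (Lumen) > 74 (Verdant) > …
Bidding ends when Dune exits at €117; Novara takes it.

Novara wins at €117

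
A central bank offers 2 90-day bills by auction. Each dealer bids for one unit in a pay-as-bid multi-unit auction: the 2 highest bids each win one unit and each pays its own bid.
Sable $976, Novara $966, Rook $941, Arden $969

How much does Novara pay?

Ordering the bids: 976 (Sable), 969 (Arden), 966 (Novara), 941 (Rook)
Top 2: Sable, Arden.
Novara does not win → $0.

Novara pays $0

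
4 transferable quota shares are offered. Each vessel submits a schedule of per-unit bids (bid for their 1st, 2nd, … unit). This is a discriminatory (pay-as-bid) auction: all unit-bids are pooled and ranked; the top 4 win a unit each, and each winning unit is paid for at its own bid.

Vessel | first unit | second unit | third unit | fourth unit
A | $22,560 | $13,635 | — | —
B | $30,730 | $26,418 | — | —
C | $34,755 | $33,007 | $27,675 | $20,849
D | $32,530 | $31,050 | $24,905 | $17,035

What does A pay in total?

A pays $0

Merging the schedules and taking the best 4: 34,755 (C-1), 33,007 (C-2), 32,530 (D-1), 31,050 (D-2)
Next rejected bid: $30,730 (not a price — pay-as-bid).
A wins no units.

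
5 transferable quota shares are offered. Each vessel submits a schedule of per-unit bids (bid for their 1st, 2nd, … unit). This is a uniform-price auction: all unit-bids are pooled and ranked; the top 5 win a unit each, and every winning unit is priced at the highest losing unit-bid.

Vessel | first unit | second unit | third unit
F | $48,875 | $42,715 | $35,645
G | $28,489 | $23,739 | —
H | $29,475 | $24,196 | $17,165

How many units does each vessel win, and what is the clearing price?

Merging the schedules and taking the best 5: 48,875 (F-1), 42,715 (F-2), 35,645 (F-3), 29,475 (H-1), 28,489 (G-1)
First bid not allocated: $24,196.
Allocation: F 3, G 1, H 1.

F 3, G 1, H 1; clearing price $24,196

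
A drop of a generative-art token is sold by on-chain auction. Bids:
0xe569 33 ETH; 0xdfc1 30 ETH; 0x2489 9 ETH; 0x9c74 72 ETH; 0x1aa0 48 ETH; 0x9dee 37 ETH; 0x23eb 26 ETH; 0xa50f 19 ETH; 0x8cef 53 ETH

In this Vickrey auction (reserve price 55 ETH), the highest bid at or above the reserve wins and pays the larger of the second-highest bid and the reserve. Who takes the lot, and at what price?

0x9c74 pays 55 ETH

Bids ranked: 72 (0x9c74) > 53 (0x8cef) > 48 (0x1aa0) > 37 (0x9dee) > 33 (0xe569) > 30 (0xdfc1) > …
0x9c74 has the top bid at or above the reserve (72 ETH).
max(second-highest 53 ETH, reserve 55 ETH) = 55 ETH.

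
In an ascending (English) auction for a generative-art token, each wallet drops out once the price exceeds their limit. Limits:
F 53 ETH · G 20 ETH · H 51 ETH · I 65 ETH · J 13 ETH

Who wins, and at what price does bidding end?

Limits in order: 65 (I) > 53 (F) > 51 (H) > 20 (G) > 13 (J)
Once the price passes 53 ETH, only I is left; the hammer falls at F's limit of 53 ETH.

I wins at 53 ETH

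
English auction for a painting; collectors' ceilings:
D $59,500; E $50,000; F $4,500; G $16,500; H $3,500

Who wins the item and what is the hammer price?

Limits in order: 59,500 (D) > 50,000 (E) > 16,500 (G) > 4,500 (F) > 3,500 (H)
Bidding ends when E exits at $50,000; D takes it.

D wins at $50,000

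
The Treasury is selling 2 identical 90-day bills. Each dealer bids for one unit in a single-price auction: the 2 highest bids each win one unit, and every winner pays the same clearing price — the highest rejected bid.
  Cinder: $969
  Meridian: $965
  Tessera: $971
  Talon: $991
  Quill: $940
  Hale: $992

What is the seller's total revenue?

Bids ranked high→low: 992 (Hale), 991 (Talon), 971 (Tessera), 969 (Cinder), …
The 2 highest are Hale, Talon.
Clearing price = highest rejected bid = $971.
Total revenue = 2 × $971 = $1,942.

Total revenue: $1,942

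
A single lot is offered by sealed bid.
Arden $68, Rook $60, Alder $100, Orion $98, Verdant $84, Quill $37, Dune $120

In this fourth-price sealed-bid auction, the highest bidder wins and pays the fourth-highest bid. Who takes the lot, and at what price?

Bids in order: 120 (Dune) > 100 (Alder) > 98 (Orion) > 84 (Verdant) > 68 (Arden) > 60 (Rook) > …
Dune wins; payment is bid #4 in the ranking = $84.

Dune pays $84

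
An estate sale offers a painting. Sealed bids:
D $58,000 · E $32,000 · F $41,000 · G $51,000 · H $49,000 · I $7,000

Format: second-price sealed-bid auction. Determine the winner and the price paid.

D pays $51,000

Sorting bids: 58,000 (D) > 51,000 (G) > 49,000 (H) > 41,000 (F) > 32,000 (E) > 7,000 (I)
D wins with the highest bid; price is set by the runner-up at $51,000.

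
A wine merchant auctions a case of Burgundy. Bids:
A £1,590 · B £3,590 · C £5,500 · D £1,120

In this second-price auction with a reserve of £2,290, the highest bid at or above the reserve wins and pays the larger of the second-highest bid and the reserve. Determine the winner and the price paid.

C pays £3,590

Bids ranked: 5,500 (C) > 3,590 (B) > 1,590 (A) > 1,120 (D)
C has the top bid at or above the reserve (£5,500).
max(second-highest £3,590, reserve £2,290) = £3,590; the reserve does not bind.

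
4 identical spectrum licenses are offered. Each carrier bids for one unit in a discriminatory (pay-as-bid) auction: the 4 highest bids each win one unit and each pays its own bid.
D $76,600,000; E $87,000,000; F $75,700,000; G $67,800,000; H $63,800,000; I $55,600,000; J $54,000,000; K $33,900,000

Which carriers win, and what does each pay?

E $87,000,000, D $76,600,000, F $75,700,000, G $67,800,000

Bids ranked high→low: 87,000,000 (E), 76,600,000 (D), 75,700,000 (F), 67,800,000 (G), 63,800,000 (H), 55,600,000 (I), …
Winners (4 units): E, D, F, G.
Each winner pays its own bid: E $87,000,000, D $76,600,000, F $75,700,000, G $67,800,000.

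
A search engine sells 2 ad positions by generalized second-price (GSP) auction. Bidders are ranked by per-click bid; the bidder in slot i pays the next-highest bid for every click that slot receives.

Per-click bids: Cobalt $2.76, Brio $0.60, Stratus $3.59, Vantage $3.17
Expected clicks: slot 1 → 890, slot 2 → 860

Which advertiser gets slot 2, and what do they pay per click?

Per-click bids in order: $3.59 (Stratus) > $3.17 (Vantage) > $2.76 (Cobalt) > …
Slot 2 goes to the second-ranked bidder, Vantage, who pays the next bid down: $2.76/click.

Vantage; $2.76 per click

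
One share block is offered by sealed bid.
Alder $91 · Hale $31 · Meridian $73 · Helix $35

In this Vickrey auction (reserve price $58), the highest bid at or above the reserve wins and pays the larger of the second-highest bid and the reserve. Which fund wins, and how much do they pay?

Rule: the highest bid at or above the reserve wins and pays the larger of the second-highest bid and the reserve.
Bids ranked: 91 (Alder) > 73 (Meridian) > 35 (Helix) > 31 (Hale)
Alder has the top bid at or above the reserve ($91).
max(second-highest $73, reserve $58) = $73; the reserve does not bind.

Alder pays $73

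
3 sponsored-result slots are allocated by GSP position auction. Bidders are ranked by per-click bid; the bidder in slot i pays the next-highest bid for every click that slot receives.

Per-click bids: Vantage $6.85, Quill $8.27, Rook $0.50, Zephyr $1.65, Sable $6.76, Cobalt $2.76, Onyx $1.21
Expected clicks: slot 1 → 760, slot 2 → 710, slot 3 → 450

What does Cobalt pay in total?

Cobalt pays $0.00

Per-click bids in order: $8.27 (Quill) > $6.85 (Vantage) > $6.76 (Sable) > $2.76 (Cobalt) > …
Cobalt ranks below slot 3 → no slot, pays nothing.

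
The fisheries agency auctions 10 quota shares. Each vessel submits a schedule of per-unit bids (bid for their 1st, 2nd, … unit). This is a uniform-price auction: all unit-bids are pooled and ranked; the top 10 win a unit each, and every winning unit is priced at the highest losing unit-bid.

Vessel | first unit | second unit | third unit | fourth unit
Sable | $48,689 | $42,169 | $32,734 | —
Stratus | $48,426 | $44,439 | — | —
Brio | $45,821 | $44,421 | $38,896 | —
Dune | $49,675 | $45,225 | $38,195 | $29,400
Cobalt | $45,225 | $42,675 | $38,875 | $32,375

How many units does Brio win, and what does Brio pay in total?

Brio: 2 units, pays $77,792

Merging the schedules and taking the best 10: 49,675 (Dune-1), 48,689 (Sable-1), 48,426 (Stratus-1), 45,821 (Brio-1), 45,225 (Dune-2), 45,225 (Cobalt-1), 44,439 (Stratus-2), 44,421 (Brio-2), 42,675 (Cobalt-2), 42,169 (Sable-2)
Highest rejected unit-bid = $38,896.
Brio wins 2 unit(s) at $38,896 each.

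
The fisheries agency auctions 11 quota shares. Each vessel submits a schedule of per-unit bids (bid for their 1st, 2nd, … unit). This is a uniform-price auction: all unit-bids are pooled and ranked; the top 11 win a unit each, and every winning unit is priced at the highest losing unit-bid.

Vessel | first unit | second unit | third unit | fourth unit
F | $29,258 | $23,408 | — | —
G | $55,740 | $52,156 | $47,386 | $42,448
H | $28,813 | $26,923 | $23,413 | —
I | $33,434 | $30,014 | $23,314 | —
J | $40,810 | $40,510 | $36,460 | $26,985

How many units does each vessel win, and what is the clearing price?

All unit-bids, highest first — top 11: 55,740 (G-1), 52,156 (G-2), 47,386 (G-3), 42,448 (G-4), 40,810 (J-1), 40,510 (J-2), 36,460 (J-3), 33,434 (I-1), 30,014 (I-2), 29,258 (F-1), 28,813 (H-1)
Highest rejected unit-bid = $26,985.
Allocation: F 1, G 4, H 1, I 2, J 3.

F 1, G 4, H 1, I 2, J 3; clearing price $26,985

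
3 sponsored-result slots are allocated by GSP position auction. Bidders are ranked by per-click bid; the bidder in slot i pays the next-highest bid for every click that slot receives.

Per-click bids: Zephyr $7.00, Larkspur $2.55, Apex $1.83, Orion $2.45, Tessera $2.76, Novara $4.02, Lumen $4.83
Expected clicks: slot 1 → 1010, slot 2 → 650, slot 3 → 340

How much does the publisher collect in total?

Per-click bids in order: $7.00 (Zephyr) > $4.83 (Lumen) > $4.02 (Novara) > $2.76 (Tessera) > …
Slot 1: Zephyr pays $4.83 × 1010 = $4878.30
Slot 2: Lumen pays $4.02 × 650 = $2613.00
Slot 3: Novara pays $2.76 × 340 = $938.40
Total = $8429.70

Total revenue: $8429.70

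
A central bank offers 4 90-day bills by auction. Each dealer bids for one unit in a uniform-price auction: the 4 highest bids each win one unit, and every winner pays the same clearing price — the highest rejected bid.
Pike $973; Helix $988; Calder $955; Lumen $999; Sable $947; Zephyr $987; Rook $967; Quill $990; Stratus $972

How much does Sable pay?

Bids ranked high→low: 999 (Lumen), 990 (Quill), 988 (Helix), 987 (Zephyr), 973 (Pike), 972 (Stratus), …
Top 4: Lumen, Quill, Helix, Zephyr.
Clearing price = highest rejected bid = $973.
Sable does not win → pays $0.

Sable pays $0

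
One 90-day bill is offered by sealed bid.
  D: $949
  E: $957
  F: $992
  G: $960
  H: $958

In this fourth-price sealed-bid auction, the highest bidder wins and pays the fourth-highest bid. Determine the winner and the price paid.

Fourth-price sealed-bid auction: the highest bidder wins and pays the fourth-highest bid.
Bids ranked: 992 (F) > 960 (G) > 958 (H) > 957 (E) > 949 (D)
F wins; payment is bid #4 in the ranking = $957.

F pays $957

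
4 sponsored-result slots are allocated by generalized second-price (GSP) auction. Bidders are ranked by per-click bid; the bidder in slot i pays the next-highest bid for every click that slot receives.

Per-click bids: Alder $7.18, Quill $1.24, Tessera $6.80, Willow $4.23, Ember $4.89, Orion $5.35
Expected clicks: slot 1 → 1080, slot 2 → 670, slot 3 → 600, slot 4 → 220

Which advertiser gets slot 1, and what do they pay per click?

Alder; $6.80 per click

Sorting advertisers: $7.18 (Alder) > $6.80 (Tessera) > $5.35 (Orion) > $4.89 (Ember) > $4.23 (Willow) > …
Slot 1 goes to the first-ranked bidder, Alder, who pays the next bid down: $6.80/click.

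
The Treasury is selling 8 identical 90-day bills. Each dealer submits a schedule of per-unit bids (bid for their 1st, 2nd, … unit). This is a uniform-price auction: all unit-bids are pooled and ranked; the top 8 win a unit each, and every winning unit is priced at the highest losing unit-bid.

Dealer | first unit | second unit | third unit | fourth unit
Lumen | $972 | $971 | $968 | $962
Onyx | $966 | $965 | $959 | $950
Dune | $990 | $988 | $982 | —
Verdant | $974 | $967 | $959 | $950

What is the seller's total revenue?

Total revenue: $7,728

Merging the schedules and taking the best 8: 990 (Dune-1), 988 (Dune-2), 982 (Dune-3), 974 (Verdant-1), 972 (Lumen-1), 971 (Lumen-2), 968 (Lumen-3), 967 (Verdant-2)
First bid not allocated: $966.
Allocation: Dune 3, Lumen 3, Verdant 2. Every unit priced at $966.
Revenue = 8 × 966 = $7,728.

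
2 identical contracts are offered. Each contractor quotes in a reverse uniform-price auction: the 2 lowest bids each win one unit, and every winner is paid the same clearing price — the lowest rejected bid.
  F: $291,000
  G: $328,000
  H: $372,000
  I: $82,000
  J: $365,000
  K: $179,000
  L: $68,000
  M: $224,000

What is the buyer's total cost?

Total cost: $358,000

Bids ranked low→high: 68,000 (L), 82,000 (I), 179,000 (K), 224,000 (M), …
Lowest 2: L, I.
Clearing price = lowest rejected bid = $179,000.
Total cost = 2 × $179,000 = $358,000.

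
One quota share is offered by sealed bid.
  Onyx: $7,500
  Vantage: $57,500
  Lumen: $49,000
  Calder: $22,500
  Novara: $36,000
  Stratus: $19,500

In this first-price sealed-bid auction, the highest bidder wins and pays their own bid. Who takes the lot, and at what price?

Vantage pays $57,500

Rule: the highest bidder wins and pays their own bid.
Sorting bids: 57,500 (Vantage) > 49,000 (Lumen) > 36,000 (Novara) > 22,500 (Calder) > 19,500 (Stratus) > 7,500 (Onyx)
Vantage is highest → pays own bid, $57,500.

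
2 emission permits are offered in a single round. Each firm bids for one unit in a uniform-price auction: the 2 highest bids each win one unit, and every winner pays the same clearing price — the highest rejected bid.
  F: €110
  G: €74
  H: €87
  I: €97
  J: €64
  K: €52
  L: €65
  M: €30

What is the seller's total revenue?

Total revenue: €174

Bids ranked high→low: 110 (F), 97 (I), 87 (H), 74 (G), …
The 2 highest are F, I.
Clearing price = highest rejected bid = €87.
Total revenue = 2 × €87 = €174.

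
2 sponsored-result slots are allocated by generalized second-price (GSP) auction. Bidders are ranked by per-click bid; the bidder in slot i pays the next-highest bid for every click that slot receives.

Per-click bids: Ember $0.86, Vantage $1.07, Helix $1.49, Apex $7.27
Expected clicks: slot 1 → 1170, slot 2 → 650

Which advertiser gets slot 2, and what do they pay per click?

Ranked by bid: $7.27 (Apex) > $1.49 (Helix) > $1.07 (Vantage) > …
Slot 2 goes to the second-ranked bidder, Helix, who pays the next bid down: $1.07/click.

Helix; $1.07 per click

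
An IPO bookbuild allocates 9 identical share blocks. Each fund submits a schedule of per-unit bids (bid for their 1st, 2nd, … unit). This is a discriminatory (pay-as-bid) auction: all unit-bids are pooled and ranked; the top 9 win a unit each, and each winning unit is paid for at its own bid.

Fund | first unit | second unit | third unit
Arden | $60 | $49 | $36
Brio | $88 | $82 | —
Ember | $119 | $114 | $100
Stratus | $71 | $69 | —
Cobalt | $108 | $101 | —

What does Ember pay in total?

Merging the schedules and taking the best 9: 119 (Ember-1), 114 (Ember-2), 108 (Cobalt-1), 101 (Cobalt-2), 100 (Ember-3), 88 (Brio-1), 82 (Brio-2), 71 (Stratus-1), 69 (Stratus-2)
Next rejected bid: $60 (not a price — pay-as-bid).
Ember's winning unit-bids: 119 + 114 + 100 = $333.

Ember pays $333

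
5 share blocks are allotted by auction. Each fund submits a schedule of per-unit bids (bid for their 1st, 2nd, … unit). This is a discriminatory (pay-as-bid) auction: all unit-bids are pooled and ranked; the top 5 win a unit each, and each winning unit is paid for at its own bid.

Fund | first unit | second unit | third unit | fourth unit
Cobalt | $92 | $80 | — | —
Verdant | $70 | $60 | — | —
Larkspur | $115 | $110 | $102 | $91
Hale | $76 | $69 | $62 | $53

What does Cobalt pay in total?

All unit-bids, highest first — top 5: 115 (Larkspur-1), 110 (Larkspur-2), 102 (Larkspur-3), 92 (Cobalt-1), 91 (Larkspur-4)
Next rejected bid: $80 (not a price — pay-as-bid).
Cobalt's winning unit-bids: 92 = $92.

Cobalt pays $92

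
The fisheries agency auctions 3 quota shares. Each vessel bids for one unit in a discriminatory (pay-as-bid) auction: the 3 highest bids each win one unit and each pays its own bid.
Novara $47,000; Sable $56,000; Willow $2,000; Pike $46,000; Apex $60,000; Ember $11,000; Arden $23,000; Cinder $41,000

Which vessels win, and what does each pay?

Ordering the bids: 60,000 (Apex), 56,000 (Sable), 47,000 (Novara), 46,000 (Pike), 41,000 (Cinder), …
The 3 highest are Apex, Sable, Novara.
Each winner pays its own bid: Apex $60,000, Sable $56,000, Novara $47,000.

Apex $60,000, Sable $56,000, Novara $47,000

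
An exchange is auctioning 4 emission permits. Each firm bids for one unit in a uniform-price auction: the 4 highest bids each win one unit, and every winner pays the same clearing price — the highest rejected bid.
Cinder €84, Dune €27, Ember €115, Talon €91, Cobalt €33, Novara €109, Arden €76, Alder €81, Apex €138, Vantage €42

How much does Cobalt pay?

Cobalt pays €0

Ordering the bids: 138 (Apex), 115 (Ember), 109 (Novara), 91 (Talon), 84 (Cinder), 81 (Alder), …
Top 4: Apex, Ember, Novara, Talon.
Clearing price = highest rejected bid = €84.
Cobalt does not win → pays €0.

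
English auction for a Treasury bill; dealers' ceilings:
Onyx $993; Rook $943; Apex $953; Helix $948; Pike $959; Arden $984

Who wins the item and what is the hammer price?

Onyx wins at $984

Limits ranked: 993 (Onyx) > 984 (Arden) > 959 (Pike) > 953 (Apex) > 948 (Helix) > 943 (Rook)
Bidding ends when Arden exits at $984; Onyx takes it.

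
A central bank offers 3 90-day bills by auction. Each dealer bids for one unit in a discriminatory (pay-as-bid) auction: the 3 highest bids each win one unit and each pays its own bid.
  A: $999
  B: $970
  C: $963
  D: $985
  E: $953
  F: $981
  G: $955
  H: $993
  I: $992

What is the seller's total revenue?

Bids ranked high→low: 999 (A), 993 (H), 992 (I), 985 (D), 981 (F), …
Top 3: A, H, I.
Total revenue = 999 + 993 + 992 = $2,984.

Total revenue: $2,984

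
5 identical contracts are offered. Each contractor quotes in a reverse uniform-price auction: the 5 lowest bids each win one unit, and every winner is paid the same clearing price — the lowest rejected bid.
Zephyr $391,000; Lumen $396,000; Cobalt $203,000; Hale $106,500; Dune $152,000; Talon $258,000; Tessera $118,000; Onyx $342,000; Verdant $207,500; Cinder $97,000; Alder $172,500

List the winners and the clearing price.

Cinder, Hale, Tessera, Dune, Alder; each is paid $203,000

Bids ranked low→high: 97,000 (Cinder), 106,500 (Hale), 118,000 (Tessera), 152,000 (Dune), 172,500 (Alder), 203,000 (Cobalt), 207,500 (Verdant), …
Lowest 5: Cinder, Hale, Tessera, Dune, Alder.
First losing bid is Cobalt's $203,000, which sets the uniform price.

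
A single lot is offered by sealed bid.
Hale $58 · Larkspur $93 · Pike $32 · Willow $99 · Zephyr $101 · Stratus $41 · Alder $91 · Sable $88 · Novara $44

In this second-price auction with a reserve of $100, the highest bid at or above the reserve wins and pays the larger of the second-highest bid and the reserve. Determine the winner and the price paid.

Bids ranked: 101 (Zephyr) > 99 (Willow) > 93 (Larkspur) > 91 (Alder) > 88 (Sable) > 58 (Hale) > …
Highest eligible bid: Zephyr at $101.
max(second-highest $99, reserve $100) = $100.

Zephyr pays $100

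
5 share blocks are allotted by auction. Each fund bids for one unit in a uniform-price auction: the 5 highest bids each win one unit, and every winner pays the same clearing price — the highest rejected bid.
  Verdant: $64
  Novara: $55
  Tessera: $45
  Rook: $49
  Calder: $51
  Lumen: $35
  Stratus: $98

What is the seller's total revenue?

Total revenue: $225

Ordering the bids: 98 (Stratus), 64 (Verdant), 55 (Novara), 51 (Calder), 49 (Rook), 45 (Tessera), 35 (Lumen)
Top 5: Stratus, Verdant, Novara, Calder, Rook.
Clearing price = highest rejected bid = $45.
Total revenue = 5 × $45 = $225.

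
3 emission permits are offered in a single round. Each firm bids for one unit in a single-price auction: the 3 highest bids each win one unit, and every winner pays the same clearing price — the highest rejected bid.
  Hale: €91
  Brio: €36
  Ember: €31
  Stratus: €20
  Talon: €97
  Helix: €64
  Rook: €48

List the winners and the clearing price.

Ordering the bids: 97 (Talon), 91 (Hale), 64 (Helix), 48 (Rook), 36 (Brio), …
The 3 highest are Talon, Hale, Helix.
First losing bid is Rook's €48, which sets the uniform price.

Talon, Hale, Helix; each pays €48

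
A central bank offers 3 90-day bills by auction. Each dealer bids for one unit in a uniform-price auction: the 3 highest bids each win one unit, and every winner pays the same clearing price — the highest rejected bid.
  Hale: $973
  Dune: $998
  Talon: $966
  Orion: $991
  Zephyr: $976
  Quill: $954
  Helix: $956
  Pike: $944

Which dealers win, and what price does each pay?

Dune, Orion, Zephyr; each pays $973

Sorting: 998 (Dune), 991 (Orion), 976 (Zephyr), 973 (Hale), 966 (Talon), …
Winners (3 units): Dune, Orion, Zephyr.
Highest unsuccessful bid: $973 → clearing price.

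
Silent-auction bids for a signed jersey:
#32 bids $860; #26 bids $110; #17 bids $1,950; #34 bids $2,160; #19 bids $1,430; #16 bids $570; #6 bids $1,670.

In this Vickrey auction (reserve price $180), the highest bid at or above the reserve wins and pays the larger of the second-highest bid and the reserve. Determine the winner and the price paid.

Bids in order: 2,160 (#34) > 1,950 (#17) > 1,670 (#6) > 1,430 (#19) > 860 (#32) > 570 (#16) > …
Highest eligible bid: #34 at $2,160.
Second-highest bid $1,950 exceeds the reserve $180 → payment $1,950.

#34 pays $1,950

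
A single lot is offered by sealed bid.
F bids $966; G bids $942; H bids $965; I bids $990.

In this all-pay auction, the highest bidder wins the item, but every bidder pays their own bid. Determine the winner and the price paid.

I pays $990

Bids ranked: 990 (I) > 966 (F) > 965 (H) > 942 (G)
I wins with the top bid; all bids are sunk regardless.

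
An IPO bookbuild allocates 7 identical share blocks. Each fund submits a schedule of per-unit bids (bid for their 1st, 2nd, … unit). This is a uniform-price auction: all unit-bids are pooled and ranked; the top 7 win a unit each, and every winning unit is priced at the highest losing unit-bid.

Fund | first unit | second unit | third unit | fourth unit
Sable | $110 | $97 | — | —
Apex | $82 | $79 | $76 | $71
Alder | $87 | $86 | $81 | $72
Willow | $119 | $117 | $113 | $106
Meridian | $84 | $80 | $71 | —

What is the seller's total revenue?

Merging the schedules and taking the best 7: 119 (Willow-1), 117 (Willow-2), 113 (Willow-3), 110 (Sable-1), 106 (Willow-4), 97 (Sable-2), 87 (Alder-1)
First bid not allocated: $86.
Allocation: Alder 1, Sable 2, Willow 4. Every unit priced at $86.
Revenue = 7 × 86 = $602.

Total revenue: $602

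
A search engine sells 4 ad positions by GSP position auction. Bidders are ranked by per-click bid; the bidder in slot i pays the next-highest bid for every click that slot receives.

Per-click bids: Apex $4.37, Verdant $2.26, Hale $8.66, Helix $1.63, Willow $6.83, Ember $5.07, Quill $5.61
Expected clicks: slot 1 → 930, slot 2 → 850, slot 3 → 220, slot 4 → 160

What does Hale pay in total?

Hale pays $6351.90

Sorting advertisers: $8.66 (Hale) > $6.83 (Willow) > $5.61 (Quill) > $5.07 (Ember) > $4.37 (Apex) > …
Hale holds slot 1 → pays next bid $6.83 × 930 clicks = $6351.90.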